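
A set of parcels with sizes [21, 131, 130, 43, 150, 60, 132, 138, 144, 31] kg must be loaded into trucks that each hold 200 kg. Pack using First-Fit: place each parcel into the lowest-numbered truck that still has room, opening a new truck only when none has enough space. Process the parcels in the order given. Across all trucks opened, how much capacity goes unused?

220

truck 1: place 21 kg, 179 kg left
truck 1: place 131 kg, 48 kg left
truck 2: place 130 kg, 70 kg left
truck 1: place 43 kg, 5 kg left
truck 3: place 150 kg, 50 kg left
truck 2: place 60 kg, 10 kg left
truck 4: place 132 kg, 68 kg left
truck 5: place 138 kg, 62 kg left
truck 6: place 144 kg, 56 kg left
truck 3: place 31 kg, 19 kg left
6 trucks × 200 kg = 1200 kg; used 980 kg; unused 220 kg.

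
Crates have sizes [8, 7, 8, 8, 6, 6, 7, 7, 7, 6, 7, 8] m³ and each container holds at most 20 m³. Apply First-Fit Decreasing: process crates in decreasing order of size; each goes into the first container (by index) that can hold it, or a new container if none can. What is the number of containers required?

Sorted descending: 8, 8, 8, 8, 7, 7, 7, 7, 7, 6, 6, 6.
Put 8 m³ in container 1; 12 m³ remain.
Put 8 m³ in container 1; 4 m³ remain.
Put 8 m³ in container 2; 12 m³ remain.
Put 8 m³ in container 2; 4 m³ remain.
Put 7 m³ in container 3; 13 m³ remain.
Put 7 m³ in container 3; 6 m³ remain.
Put 7 m³ in container 4; 13 m³ remain.
Put 7 m³ in container 4; 6 m³ remain.
Put 7 m³ in container 5; 13 m³ remain.
Put 6 m³ in container 3; 0 m³ remain.
Put 6 m³ in container 4; 0 m³ remain.
Put 6 m³ in container 5; 7 m³ remain.

5 containers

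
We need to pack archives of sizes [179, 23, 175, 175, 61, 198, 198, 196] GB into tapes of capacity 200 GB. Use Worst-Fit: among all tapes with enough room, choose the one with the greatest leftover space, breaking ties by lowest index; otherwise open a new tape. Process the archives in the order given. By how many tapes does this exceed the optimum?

0

Worst-Fit: [179] [23,175] [175] [61] [198] [198] [196] → 7 tapes.
Total size 1205 GB; any packing needs at least ⌈1205/200⌉ = 7 tapes.
So 7 is already optimal.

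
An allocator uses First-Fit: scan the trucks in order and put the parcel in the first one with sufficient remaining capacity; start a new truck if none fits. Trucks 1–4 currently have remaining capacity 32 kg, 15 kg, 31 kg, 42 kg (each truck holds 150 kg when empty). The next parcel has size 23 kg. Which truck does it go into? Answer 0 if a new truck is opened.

1

Trucks with room: truck 1 (32 kg), truck 3 (31 kg), truck 4 (42 kg).
The first with room is truck 1.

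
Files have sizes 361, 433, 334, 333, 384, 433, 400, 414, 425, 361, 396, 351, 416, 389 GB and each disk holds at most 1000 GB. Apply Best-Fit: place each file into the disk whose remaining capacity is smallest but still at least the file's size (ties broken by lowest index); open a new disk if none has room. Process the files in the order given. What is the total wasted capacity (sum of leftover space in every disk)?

1570

disk 1: place 361 GB, 639 GB left
disk 1: place 433 GB, 206 GB left
disk 2: place 334 GB, 666 GB left
disk 2: place 333 GB, 333 GB left
disk 3: place 384 GB, 616 GB left
disk 3: place 433 GB, 183 GB left
disk 4: place 400 GB, 600 GB left
disk 4: place 414 GB, 186 GB left
disk 5: place 425 GB, 575 GB left
disk 5: place 361 GB, 214 GB left
disk 6: place 396 GB, 604 GB left
disk 6: place 351 GB, 253 GB left
disk 7: place 416 GB, 584 GB left
disk 7: place 389 GB, 195 GB left
7 disks × 1000 GB = 7000 GB; used 5430 GB; unused 1570 GB.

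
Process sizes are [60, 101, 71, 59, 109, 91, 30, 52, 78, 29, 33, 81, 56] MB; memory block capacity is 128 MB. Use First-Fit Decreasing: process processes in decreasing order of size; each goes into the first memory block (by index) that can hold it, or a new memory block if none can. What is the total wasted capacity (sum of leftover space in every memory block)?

174

Sorted descending: 109, 101, 91, 81, 78, 71, 60, 59, 56, 52, 33, 30, 29.
109 MB → memory block 1 (remaining 19 MB)
101 MB → memory block 2 (remaining 27 MB)
91 MB → memory block 3 (remaining 37 MB)
81 MB → memory block 4 (remaining 47 MB)
78 MB → memory block 5 (remaining 50 MB)
71 MB → memory block 6 (remaining 57 MB)
60 MB → memory block 7 (remaining 68 MB)
59 MB → memory block 7 (remaining 9 MB)
56 MB → memory block 6 (remaining 1 MB)
52 MB → memory block 8 (remaining 76 MB)
33 MB → memory block 3 (remaining 4 MB)
30 MB → memory block 4 (remaining 17 MB)
29 MB → memory block 5 (remaining 21 MB)
8 memory blocks × 128 MB = 1024 MB; used 850 MB; unused 174 MB.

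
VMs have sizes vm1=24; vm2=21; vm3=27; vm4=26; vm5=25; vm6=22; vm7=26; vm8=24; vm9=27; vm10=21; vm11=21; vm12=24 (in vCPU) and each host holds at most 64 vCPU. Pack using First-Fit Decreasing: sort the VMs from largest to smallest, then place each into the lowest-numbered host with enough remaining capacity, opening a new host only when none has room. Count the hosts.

Sorted descending: 27, 27, 26, 26, 25, 24, 24, 24, 22, 21, 21, 21.
host 1: place 27 vCPU, 37 vCPU left
host 1: place 27 vCPU, 10 vCPU left
host 2: place 26 vCPU, 38 vCPU left
host 2: place 26 vCPU, 12 vCPU left
host 3: place 25 vCPU, 39 vCPU left
host 3: place 24 vCPU, 15 vCPU left
host 4: place 24 vCPU, 40 vCPU left
host 4: place 24 vCPU, 16 vCPU left
host 5: place 22 vCPU, 42 vCPU left
host 5: place 21 vCPU, 21 vCPU left
host 5: place 21 vCPU, 0 vCPU left
host 6: place 21 vCPU, 43 vCPU left
Final hosts: [27,27] [26,26] [25,24] [24,24] [22,21,21] [21].

6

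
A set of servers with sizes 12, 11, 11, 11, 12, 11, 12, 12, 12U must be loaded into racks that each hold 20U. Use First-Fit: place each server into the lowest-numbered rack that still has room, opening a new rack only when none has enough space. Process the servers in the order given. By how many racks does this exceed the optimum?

0

First-Fit: [12] [11] [11] [11] [12] [11] [12] [12] [12] → 9 racks.
9 servers exceed 10U (half the capacity), and no two of those can share a rack, so at least 9 racks are needed.
So 9 is already optimal.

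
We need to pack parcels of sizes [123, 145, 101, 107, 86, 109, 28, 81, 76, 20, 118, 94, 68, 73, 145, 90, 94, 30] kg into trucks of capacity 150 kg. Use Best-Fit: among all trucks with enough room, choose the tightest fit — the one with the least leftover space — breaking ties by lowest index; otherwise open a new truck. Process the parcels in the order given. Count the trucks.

13 trucks

Put 123 kg in truck 1; 27 kg remain.
Put 145 kg in truck 2; 5 kg remain.
Put 101 kg in truck 3; 49 kg remain.
Put 107 kg in truck 4; 43 kg remain.
Put 86 kg in truck 5; 64 kg remain.
Put 109 kg in truck 6; 41 kg remain.
Put 28 kg in truck 6; 13 kg remain.
Put 81 kg in truck 7; 69 kg remain.
Put 76 kg in truck 8; 74 kg remain.
Put 20 kg in truck 1; 7 kg remain.
Put 118 kg in truck 9; 32 kg remain.
Put 94 kg in truck 10; 56 kg remain.
Put 68 kg in truck 7; 1 kg remain.
Put 73 kg in truck 8; 1 kg remain.
Put 145 kg in truck 11; 5 kg remain.
Put 90 kg in truck 12; 60 kg remain.
Put 94 kg in truck 13; 56 kg remain.
Put 30 kg in truck 9; 2 kg remain.
Final trucks: [123,20] [145] [101] [107] [86] [109,28] [81,68] [76,73] [118,30] [94] [145] [90] [94].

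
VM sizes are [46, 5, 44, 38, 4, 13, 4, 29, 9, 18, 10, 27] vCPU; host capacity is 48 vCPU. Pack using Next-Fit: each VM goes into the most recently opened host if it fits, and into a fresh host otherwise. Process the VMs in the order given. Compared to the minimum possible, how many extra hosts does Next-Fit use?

Next-Fit: [46] [5] [44] [38,4] [13,4,29] [9,18,10] [27] → 7 hosts.
Total size 247 vCPU; any packing needs at least ⌈247/48⌉ = 6 hosts.
An optimal packing achieves that bound: [46] [44,4] [38,10] [29,18] [27,13,5] [9,4] → 6 hosts.
Excess: 7 − 6 = 1.

1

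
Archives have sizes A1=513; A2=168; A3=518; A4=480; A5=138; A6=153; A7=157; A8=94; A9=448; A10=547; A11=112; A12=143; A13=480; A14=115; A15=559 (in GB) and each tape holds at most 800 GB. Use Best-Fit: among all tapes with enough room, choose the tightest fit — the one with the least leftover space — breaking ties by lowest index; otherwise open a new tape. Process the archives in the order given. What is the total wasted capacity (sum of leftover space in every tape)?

975

Put A1 (513 GB) in tape 1; 287 GB remain.
Put A2 (168 GB) in tape 1; 119 GB remain.
Put A3 (518 GB) in tape 2; 282 GB remain.
Put A4 (480 GB) in tape 3; 320 GB remain.
Put A5 (138 GB) in tape 2; 144 GB remain.
Put A6 (153 GB) in tape 3; 167 GB remain.
Put A7 (157 GB) in tape 3; 10 GB remain.
Put A8 (94 GB) in tape 1; 25 GB remain.
Put A9 (448 GB) in tape 4; 352 GB remain.
Put A10 (547 GB) in tape 5; 253 GB remain.
Put A11 (112 GB) in tape 2; 32 GB remain.
Put A12 (143 GB) in tape 5; 110 GB remain.
Put A13 (480 GB) in tape 6; 320 GB remain.
Put A14 (115 GB) in tape 6; 205 GB remain.
Put A15 (559 GB) in tape 7; 241 GB remain.
7 tapes × 800 GB = 5600 GB; used 4625 GB; unused 975 GB.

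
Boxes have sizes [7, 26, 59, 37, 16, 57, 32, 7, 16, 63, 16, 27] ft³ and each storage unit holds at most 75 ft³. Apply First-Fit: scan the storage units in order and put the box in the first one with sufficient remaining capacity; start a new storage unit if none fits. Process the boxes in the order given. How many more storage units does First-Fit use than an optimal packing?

1

First-Fit: [7,26,37] [59,16] [57,7] [32,16,16] [63] [27] → 6 storage units.
Total size 363 ft³; any packing needs at least ⌈363/75⌉ = 5 storage units.
An optimal packing achieves that bound: [63,7] [59,16] [57,16] [37,27,7] [32,26,16] → 5 storage units.
Excess: 6 − 5 = 1.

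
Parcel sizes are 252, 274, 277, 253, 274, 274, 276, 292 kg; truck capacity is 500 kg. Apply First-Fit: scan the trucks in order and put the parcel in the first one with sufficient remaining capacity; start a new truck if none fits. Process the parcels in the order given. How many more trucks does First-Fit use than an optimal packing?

First-Fit: [252] [274] [277] [253] [274] [274] [276] [292] → 8 trucks.
8 parcels exceed 250 kg (half the capacity), and no two of those can share a truck, so at least 8 trucks are needed.
So 8 is already optimal.

0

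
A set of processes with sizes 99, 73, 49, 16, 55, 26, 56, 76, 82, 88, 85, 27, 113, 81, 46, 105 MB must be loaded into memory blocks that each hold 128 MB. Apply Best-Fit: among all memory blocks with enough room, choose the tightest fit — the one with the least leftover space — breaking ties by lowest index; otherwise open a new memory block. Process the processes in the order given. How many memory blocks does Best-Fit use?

11

memory block 1: place 99 MB, 29 MB left
memory block 2: place 73 MB, 55 MB left
memory block 2: place 49 MB, 6 MB left
memory block 1: place 16 MB, 13 MB left
memory block 3: place 55 MB, 73 MB left
memory block 3: place 26 MB, 47 MB left
memory block 4: place 56 MB, 72 MB left
memory block 5: place 76 MB, 52 MB left
memory block 6: place 82 MB, 46 MB left
memory block 7: place 88 MB, 40 MB left
memory block 8: place 85 MB, 43 MB left
memory block 7: place 27 MB, 13 MB left
memory block 9: place 113 MB, 15 MB left
memory block 10: place 81 MB, 47 MB left
memory block 6: place 46 MB, 0 MB left
memory block 11: place 105 MB, 23 MB left
Final memory blocks: [99,16] [73,49] [55,26] [56] [76] [82,46] [88,27] [85] [113] [81] [105].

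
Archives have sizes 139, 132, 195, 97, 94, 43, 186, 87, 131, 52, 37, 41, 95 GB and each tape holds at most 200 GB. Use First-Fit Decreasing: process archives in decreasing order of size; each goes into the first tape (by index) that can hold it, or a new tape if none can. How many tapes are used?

8

Sorted descending: 195, 186, 139, 132, 131, 97, 95, 94, 87, 52, 43, 41, 37.
195 GB → tape 1 (remaining 5 GB)
186 GB → tape 2 (remaining 14 GB)
139 GB → tape 3 (remaining 61 GB)
132 GB → tape 4 (remaining 68 GB)
131 GB → tape 5 (remaining 69 GB)
97 GB → tape 6 (remaining 103 GB)
95 GB → tape 6 (remaining 8 GB)
94 GB → tape 7 (remaining 106 GB)
87 GB → tape 7 (remaining 19 GB)
52 GB → tape 3 (remaining 9 GB)
43 GB → tape 4 (remaining 25 GB)
41 GB → tape 5 (remaining 28 GB)
37 GB → tape 8 (remaining 163 GB)
Final tapes: [195] [186] [139,52] [132,43] [131,41] [97,95] [94,87] [37].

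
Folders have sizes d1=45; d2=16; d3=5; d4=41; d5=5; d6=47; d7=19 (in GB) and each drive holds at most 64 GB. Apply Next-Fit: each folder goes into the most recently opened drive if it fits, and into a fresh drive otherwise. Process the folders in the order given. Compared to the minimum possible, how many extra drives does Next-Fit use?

1

Next-Fit: [45,16] [5,41,5] [47] [19] → 4 drives.
Total size 178 GB; any packing needs at least ⌈178/64⌉ = 3 drives.
An optimal packing achieves that bound: [47,16] [45,19] [41,5,5] → 3 drives.
Excess: 4 − 3 = 1.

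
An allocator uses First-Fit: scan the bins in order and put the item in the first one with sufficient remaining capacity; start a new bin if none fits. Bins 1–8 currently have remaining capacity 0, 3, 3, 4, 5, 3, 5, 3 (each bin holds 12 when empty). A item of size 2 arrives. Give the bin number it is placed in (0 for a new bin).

2

Bins with room: bin 2 (3), bin 3 (3), bin 4 (4), bin 5 (5), bin 6 (3), bin 7 (5), bin 8 (3).
The first with room is bin 2.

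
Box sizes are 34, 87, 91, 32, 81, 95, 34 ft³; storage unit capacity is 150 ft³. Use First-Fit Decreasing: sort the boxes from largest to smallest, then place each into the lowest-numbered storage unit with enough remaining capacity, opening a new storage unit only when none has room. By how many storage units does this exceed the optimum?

0

First-Fit Decreasing: [95,34] [91,34] [87,32] [81] → 4 storage units.
Total size 454 ft³; any packing needs at least ⌈454/150⌉ = 4 storage units.
So 4 is already optimal.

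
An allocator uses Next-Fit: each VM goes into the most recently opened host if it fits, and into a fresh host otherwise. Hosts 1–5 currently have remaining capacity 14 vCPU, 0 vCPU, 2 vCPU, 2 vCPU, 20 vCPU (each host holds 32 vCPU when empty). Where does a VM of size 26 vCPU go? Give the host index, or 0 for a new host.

Next-Fit only looks at host 5, which has 20 vCPU free.
26 vCPU does not fit, so a new host is opened.

0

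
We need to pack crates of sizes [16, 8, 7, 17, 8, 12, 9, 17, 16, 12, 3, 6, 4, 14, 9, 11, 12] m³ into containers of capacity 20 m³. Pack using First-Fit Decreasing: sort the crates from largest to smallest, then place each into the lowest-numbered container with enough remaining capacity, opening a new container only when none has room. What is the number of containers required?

Sorted descending: 17, 17, 16, 16, 14, 12, 12, 12, 11, 9, 9, 8, 8, 7, 6, 4, 3.
Put 17 m³ in container 1; 3 m³ remain.
Put 17 m³ in container 2; 3 m³ remain.
Put 16 m³ in container 3; 4 m³ remain.
Put 16 m³ in container 4; 4 m³ remain.
Put 14 m³ in container 5; 6 m³ remain.
Put 12 m³ in container 6; 8 m³ remain.
Put 12 m³ in container 7; 8 m³ remain.
Put 12 m³ in container 8; 8 m³ remain.
Put 11 m³ in container 9; 9 m³ remain.
Put 9 m³ in container 9; 0 m³ remain.
Put 9 m³ in container 10; 11 m³ remain.
Put 8 m³ in container 6; 0 m³ remain.
Put 8 m³ in container 7; 0 m³ remain.
Put 7 m³ in container 8; 1 m³ remain.
Put 6 m³ in container 5; 0 m³ remain.
Put 4 m³ in container 3; 0 m³ remain.
Put 3 m³ in container 1; 0 m³ remain.
Final containers: [17,3] [17] [16,4] [16] [14,6] [12,8] [12,8] [12,7] [11,9] [9].

10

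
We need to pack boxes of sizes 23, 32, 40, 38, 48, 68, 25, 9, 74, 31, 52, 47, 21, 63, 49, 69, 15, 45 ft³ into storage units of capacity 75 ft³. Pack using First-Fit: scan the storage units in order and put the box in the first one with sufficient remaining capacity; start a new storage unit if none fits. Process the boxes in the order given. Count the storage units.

12

Put 23 ft³ in storage unit 1; 52 ft³ remain.
Put 32 ft³ in storage unit 1; 20 ft³ remain.
Put 40 ft³ in storage unit 2; 35 ft³ remain.
Put 38 ft³ in storage unit 3; 37 ft³ remain.
Put 48 ft³ in storage unit 4; 27 ft³ remain.
Put 68 ft³ in storage unit 5; 7 ft³ remain.
Put 25 ft³ in storage unit 2; 10 ft³ remain.
Put 9 ft³ in storage unit 1; 11 ft³ remain.
Put 74 ft³ in storage unit 6; 1 ft³ remain.
Put 31 ft³ in storage unit 3; 6 ft³ remain.
Put 52 ft³ in storage unit 7; 23 ft³ remain.
Put 47 ft³ in storage unit 8; 28 ft³ remain.
Put 21 ft³ in storage unit 4; 6 ft³ remain.
Put 63 ft³ in storage unit 9; 12 ft³ remain.
Put 49 ft³ in storage unit 10; 26 ft³ remain.
Put 69 ft³ in storage unit 11; 6 ft³ remain.
Put 15 ft³ in storage unit 7; 8 ft³ remain.
Put 45 ft³ in storage unit 12; 30 ft³ remain.
Final storage units: [23,32,9] [40,25] [38,31] [48,21] [68] [74] [52,15] [47] [63] [49] [69] [45].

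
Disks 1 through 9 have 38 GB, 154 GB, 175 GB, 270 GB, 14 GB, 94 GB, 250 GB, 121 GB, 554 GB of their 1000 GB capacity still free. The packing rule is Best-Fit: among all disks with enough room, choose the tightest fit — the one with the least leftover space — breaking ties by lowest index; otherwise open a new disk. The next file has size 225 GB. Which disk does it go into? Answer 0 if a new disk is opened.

Disks with room: disk 4 (270 GB), disk 7 (250 GB), disk 9 (554 GB).
Tightest fit is disk 7 with 250 GB free.

7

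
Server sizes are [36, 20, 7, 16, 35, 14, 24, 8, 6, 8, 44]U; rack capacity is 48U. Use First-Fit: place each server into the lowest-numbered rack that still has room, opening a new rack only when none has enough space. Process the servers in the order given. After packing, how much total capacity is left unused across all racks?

22

rack 1: place 36U, 12U left
rack 2: place 20U, 28U left
rack 1: place 7U, 5U left
rack 2: place 16U, 12U left
rack 3: place 35U, 13U left
rack 4: place 14U, 34U left
rack 4: place 24U, 10U left
rack 2: place 8U, 4U left
rack 3: place 6U, 7U left
rack 4: place 8U, 2U left
rack 5: place 44U, 4U left
5 racks × 48U = 240U; used 218U; unused 22U.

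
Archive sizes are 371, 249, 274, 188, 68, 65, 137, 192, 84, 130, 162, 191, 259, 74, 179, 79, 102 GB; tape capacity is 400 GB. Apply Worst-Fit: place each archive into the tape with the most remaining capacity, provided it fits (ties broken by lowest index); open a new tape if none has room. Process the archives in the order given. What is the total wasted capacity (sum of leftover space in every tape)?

tape 1: place 371 GB, 29 GB left
tape 2: place 249 GB, 151 GB left
tape 3: place 274 GB, 126 GB left
tape 4: place 188 GB, 212 GB left
tape 4: place 68 GB, 144 GB left
tape 2: place 65 GB, 86 GB left
tape 4: place 137 GB, 7 GB left
tape 5: place 192 GB, 208 GB left
tape 5: place 84 GB, 124 GB left
tape 6: place 130 GB, 270 GB left
tape 6: place 162 GB, 108 GB left
tape 7: place 191 GB, 209 GB left
tape 8: place 259 GB, 141 GB left
tape 7: place 74 GB, 135 GB left
tape 9: place 179 GB, 221 GB left
tape 9: place 79 GB, 142 GB left
tape 9: place 102 GB, 40 GB left
9 tapes × 400 GB = 3600 GB; used 2804 GB; unused 796 GB.

796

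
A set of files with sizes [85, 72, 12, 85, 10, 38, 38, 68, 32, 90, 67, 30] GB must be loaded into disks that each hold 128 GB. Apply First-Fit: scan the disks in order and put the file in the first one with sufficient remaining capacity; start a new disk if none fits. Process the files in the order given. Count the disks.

6

85 GB → disk 1 (remaining 43 GB)
72 GB → disk 2 (remaining 56 GB)
12 GB → disk 1 (remaining 31 GB)
85 GB → disk 3 (remaining 43 GB)
10 GB → disk 1 (remaining 21 GB)
38 GB → disk 2 (remaining 18 GB)
38 GB → disk 3 (remaining 5 GB)
68 GB → disk 4 (remaining 60 GB)
32 GB → disk 4 (remaining 28 GB)
90 GB → disk 5 (remaining 38 GB)
67 GB → disk 6 (remaining 61 GB)
30 GB → disk 5 (remaining 8 GB)
Final disks: [85,12,10] [72,38] [85,38] [68,32] [90,30] [67].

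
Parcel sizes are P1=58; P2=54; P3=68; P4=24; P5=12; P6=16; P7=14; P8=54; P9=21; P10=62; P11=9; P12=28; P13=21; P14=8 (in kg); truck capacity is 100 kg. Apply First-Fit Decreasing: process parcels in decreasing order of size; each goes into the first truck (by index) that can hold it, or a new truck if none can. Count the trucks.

5 trucks

Sorted descending: 68, 62, 58, 54, 54, 28, 24, 21, 21, 16, 14, 12, 9, 8.
Put 68 kg in truck 1; 32 kg remain.
Put 62 kg in truck 2; 38 kg remain.
Put 58 kg in truck 3; 42 kg remain.
Put 54 kg in truck 4; 46 kg remain.
Put 54 kg in truck 5; 46 kg remain.
Put 28 kg in truck 1; 4 kg remain.
Put 24 kg in truck 2; 14 kg remain.
Put 21 kg in truck 3; 21 kg remain.
Put 21 kg in truck 3; 0 kg remain.
Put 16 kg in truck 4; 30 kg remain.
Put 14 kg in truck 2; 0 kg remain.
Put 12 kg in truck 4; 18 kg remain.
Put 9 kg in truck 4; 9 kg remain.
Put 8 kg in truck 4; 1 kg remain.
Final trucks: [68,28] [62,24,14] [58,21,21] [54,16,12,9,8] [54].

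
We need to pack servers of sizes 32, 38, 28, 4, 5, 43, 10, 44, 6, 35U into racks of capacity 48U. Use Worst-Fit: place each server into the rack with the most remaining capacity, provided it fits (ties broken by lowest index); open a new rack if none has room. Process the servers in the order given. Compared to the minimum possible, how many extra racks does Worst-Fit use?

0

Worst-Fit: [32,5,6] [38] [28,4,10] [43] [44] [35] → 6 racks.
Total size 245U; any packing needs at least ⌈245/48⌉ = 6 racks.
So 6 is already optimal.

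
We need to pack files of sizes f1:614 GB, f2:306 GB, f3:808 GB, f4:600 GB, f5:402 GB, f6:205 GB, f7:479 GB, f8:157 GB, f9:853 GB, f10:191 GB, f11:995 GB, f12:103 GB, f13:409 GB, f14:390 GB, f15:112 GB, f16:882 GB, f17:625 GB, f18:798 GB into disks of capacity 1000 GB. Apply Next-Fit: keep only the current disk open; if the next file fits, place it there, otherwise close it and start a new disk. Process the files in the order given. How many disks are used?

12

disk 1: place f1 (614 GB), 386 GB left
disk 1: place f2 (306 GB), 80 GB left
disk 2: place f3 (808 GB), 192 GB left
disk 3: place f4 (600 GB), 400 GB left
disk 4: place f5 (402 GB), 598 GB left
disk 4: place f6 (205 GB), 393 GB left
disk 5: place f7 (479 GB), 521 GB left
disk 5: place f8 (157 GB), 364 GB left
disk 6: place f9 (853 GB), 147 GB left
disk 7: place f10 (191 GB), 809 GB left
disk 8: place f11 (995 GB), 5 GB left
disk 9: place f12 (103 GB), 897 GB left
disk 9: place f13 (409 GB), 488 GB left
disk 9: place f14 (390 GB), 98 GB left
disk 10: place f15 (112 GB), 888 GB left
disk 10: place f16 (882 GB), 6 GB left
disk 11: place f17 (625 GB), 375 GB left
disk 12: place f18 (798 GB), 202 GB left
Final disks: [614,306] [808] [600] [402,205] [479,157] [853] [191] [995] [103,409,390] [112,882] [625] [798].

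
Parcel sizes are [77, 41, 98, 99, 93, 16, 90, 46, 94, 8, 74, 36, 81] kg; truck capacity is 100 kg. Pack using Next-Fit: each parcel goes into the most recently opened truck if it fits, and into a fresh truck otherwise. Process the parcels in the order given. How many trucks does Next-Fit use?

12

truck 1: place 77 kg, 23 kg left
truck 2: place 41 kg, 59 kg left
truck 3: place 98 kg, 2 kg left
truck 4: place 99 kg, 1 kg left
truck 5: place 93 kg, 7 kg left
truck 6: place 16 kg, 84 kg left
truck 7: place 90 kg, 10 kg left
truck 8: place 46 kg, 54 kg left
truck 9: place 94 kg, 6 kg left
truck 10: place 8 kg, 92 kg left
truck 10: place 74 kg, 18 kg left
truck 11: place 36 kg, 64 kg left
truck 12: place 81 kg, 19 kg left
Final trucks: [77] [41] [98] [99] [93] [16] [90] [46] [94] [8,74] [36] [81].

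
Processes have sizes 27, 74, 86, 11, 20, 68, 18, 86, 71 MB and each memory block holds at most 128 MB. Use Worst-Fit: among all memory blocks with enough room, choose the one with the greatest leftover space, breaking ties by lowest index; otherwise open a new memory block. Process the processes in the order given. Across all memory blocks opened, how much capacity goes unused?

Put 27 MB in memory block 1; 101 MB remain.
Put 74 MB in memory block 1; 27 MB remain.
Put 86 MB in memory block 2; 42 MB remain.
Put 11 MB in memory block 2; 31 MB remain.
Put 20 MB in memory block 2; 11 MB remain.
Put 68 MB in memory block 3; 60 MB remain.
Put 18 MB in memory block 3; 42 MB remain.
Put 86 MB in memory block 4; 42 MB remain.
Put 71 MB in memory block 5; 57 MB remain.
5 memory blocks × 128 MB = 640 MB; used 461 MB; unused 179 MB.

179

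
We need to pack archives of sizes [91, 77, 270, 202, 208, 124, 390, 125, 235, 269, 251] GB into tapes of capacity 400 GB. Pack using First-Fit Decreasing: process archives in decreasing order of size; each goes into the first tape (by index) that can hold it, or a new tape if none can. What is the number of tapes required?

7

Sorted descending: 390, 270, 269, 251, 235, 208, 202, 125, 124, 91, 77.
tape 1: place 390 GB, 10 GB left
tape 2: place 270 GB, 130 GB left
tape 3: place 269 GB, 131 GB left
tape 4: place 251 GB, 149 GB left
tape 5: place 235 GB, 165 GB left
tape 6: place 208 GB, 192 GB left
tape 7: place 202 GB, 198 GB left
tape 2: place 125 GB, 5 GB left
tape 3: place 124 GB, 7 GB left
tape 4: place 91 GB, 58 GB left
tape 5: place 77 GB, 88 GB left
Final tapes: [390] [270,125] [269,124] [251,91] [235,77] [208] [202].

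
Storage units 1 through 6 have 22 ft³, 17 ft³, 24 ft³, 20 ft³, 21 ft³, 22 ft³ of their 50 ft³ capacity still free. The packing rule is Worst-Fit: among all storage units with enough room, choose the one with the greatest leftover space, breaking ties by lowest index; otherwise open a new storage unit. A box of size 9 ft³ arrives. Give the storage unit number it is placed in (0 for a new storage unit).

Storage units with room: storage unit 1 (22 ft³), storage unit 2 (17 ft³), storage unit 3 (24 ft³), storage unit 4 (20 ft³), storage unit 5 (21 ft³), storage unit 6 (22 ft³).
Most room is storage unit 3 with 24 ft³ free.

3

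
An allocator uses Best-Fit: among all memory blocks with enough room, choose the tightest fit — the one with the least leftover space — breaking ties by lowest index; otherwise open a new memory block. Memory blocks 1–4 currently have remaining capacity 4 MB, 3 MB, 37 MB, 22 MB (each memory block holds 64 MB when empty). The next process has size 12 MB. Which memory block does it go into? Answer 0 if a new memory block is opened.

4

Memory blocks with room: memory block 3 (37 MB), memory block 4 (22 MB).
Tightest fit is memory block 4 with 22 MB free.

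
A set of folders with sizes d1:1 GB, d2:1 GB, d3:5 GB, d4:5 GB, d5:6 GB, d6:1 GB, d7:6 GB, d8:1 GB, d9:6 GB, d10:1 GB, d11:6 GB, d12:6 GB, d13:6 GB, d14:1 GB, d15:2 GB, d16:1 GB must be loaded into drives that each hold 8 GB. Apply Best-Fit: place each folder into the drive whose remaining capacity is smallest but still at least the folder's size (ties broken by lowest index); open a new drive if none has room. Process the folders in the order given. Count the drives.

drive 1: place d1 (1 GB), 7 GB left
drive 1: place d2 (1 GB), 6 GB left
drive 1: place d3 (5 GB), 1 GB left
drive 2: place d4 (5 GB), 3 GB left
drive 3: place d5 (6 GB), 2 GB left
drive 1: place d6 (1 GB), 0 GB left
drive 4: place d7 (6 GB), 2 GB left
drive 3: place d8 (1 GB), 1 GB left
drive 5: place d9 (6 GB), 2 GB left
drive 3: place d10 (1 GB), 0 GB left
drive 6: place d11 (6 GB), 2 GB left
drive 7: place d12 (6 GB), 2 GB left
drive 8: place d13 (6 GB), 2 GB left
drive 4: place d14 (1 GB), 1 GB left
drive 5: place d15 (2 GB), 0 GB left
drive 4: place d16 (1 GB), 0 GB left

8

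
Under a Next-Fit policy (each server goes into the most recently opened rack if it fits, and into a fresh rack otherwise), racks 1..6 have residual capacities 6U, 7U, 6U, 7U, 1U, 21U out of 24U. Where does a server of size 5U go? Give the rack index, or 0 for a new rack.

Next-Fit only looks at rack 6, which has 21U free.
5U fits there.

6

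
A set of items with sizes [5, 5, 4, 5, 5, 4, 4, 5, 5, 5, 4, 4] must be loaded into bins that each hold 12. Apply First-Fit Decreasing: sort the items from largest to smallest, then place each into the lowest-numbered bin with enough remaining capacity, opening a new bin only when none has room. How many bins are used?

6 bins

Sorted descending: 5, 5, 5, 5, 5, 5, 5, 4, 4, 4, 4, 4.
Put 5 in bin 1; 7 remain.
Put 5 in bin 1; 2 remain.
Put 5 in bin 2; 7 remain.
Put 5 in bin 2; 2 remain.
Put 5 in bin 3; 7 remain.
Put 5 in bin 3; 2 remain.
Put 5 in bin 4; 7 remain.
Put 4 in bin 4; 3 remain.
Put 4 in bin 5; 8 remain.
Put 4 in bin 5; 4 remain.
Put 4 in bin 5; 0 remain.
Put 4 in bin 6; 8 remain.
Final bins: [5,5] [5,5] [5,5] [5,4] [4,4,4] [4].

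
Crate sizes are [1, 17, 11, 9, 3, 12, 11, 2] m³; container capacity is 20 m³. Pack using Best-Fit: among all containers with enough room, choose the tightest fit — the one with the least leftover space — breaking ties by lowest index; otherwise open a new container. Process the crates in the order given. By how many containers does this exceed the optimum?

0

Best-Fit: [1,17,2] [11,9] [3,12] [11] → 4 containers.
Total size 66 m³; any packing needs at least ⌈66/20⌉ = 4 containers.
So 4 is already optimal.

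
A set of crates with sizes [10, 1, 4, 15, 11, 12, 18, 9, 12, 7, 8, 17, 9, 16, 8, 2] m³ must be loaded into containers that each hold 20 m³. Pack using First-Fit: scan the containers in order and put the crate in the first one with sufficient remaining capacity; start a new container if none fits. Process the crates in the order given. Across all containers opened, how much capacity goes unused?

21

container 1: place 10 m³, 10 m³ left
container 1: place 1 m³, 9 m³ left
container 1: place 4 m³, 5 m³ left
container 2: place 15 m³, 5 m³ left
container 3: place 11 m³, 9 m³ left
container 4: place 12 m³, 8 m³ left
container 5: place 18 m³, 2 m³ left
container 3: place 9 m³, 0 m³ left
container 6: place 12 m³, 8 m³ left
container 4: place 7 m³, 1 m³ left
container 6: place 8 m³, 0 m³ left
container 7: place 17 m³, 3 m³ left
container 8: place 9 m³, 11 m³ left
container 9: place 16 m³, 4 m³ left
container 8: place 8 m³, 3 m³ left
container 1: place 2 m³, 3 m³ left
9 containers × 20 m³ = 180 m³; used 159 m³; unused 21 m³.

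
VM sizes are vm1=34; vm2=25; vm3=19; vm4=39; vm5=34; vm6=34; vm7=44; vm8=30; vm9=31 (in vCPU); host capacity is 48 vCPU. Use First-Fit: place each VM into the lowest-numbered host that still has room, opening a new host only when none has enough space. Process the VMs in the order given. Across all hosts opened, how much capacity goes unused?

94

Put vm1 (34 vCPU) in host 1; 14 vCPU remain.
Put vm2 (25 vCPU) in host 2; 23 vCPU remain.
Put vm3 (19 vCPU) in host 2; 4 vCPU remain.
Put vm4 (39 vCPU) in host 3; 9 vCPU remain.
Put vm5 (34 vCPU) in host 4; 14 vCPU remain.
Put vm6 (34 vCPU) in host 5; 14 vCPU remain.
Put vm7 (44 vCPU) in host 6; 4 vCPU remain.
Put vm8 (30 vCPU) in host 7; 18 vCPU remain.
Put vm9 (31 vCPU) in host 8; 17 vCPU remain.
8 hosts × 48 vCPU = 384 vCPU; used 290 vCPU; unused 94 vCPU.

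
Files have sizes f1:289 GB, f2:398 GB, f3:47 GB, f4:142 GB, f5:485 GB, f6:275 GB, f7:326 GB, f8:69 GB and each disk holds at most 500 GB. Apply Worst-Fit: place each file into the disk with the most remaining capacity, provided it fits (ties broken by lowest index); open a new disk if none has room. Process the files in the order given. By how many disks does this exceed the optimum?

0

Worst-Fit: [289,47,142] [398] [485] [275,69] [326] → 5 disks.
Total size 2031 GB; any packing needs at least ⌈2031/500⌉ = 5 disks.
So 5 is already optimal.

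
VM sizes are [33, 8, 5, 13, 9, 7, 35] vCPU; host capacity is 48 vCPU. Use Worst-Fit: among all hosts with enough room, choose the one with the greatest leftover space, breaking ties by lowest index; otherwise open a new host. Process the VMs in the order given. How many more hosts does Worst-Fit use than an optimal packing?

Worst-Fit: [33,8,5] [13,9,7] [35] → 3 hosts.
Total size 110 vCPU; any packing needs at least ⌈110/48⌉ = 3 hosts.
So 3 is already optimal.

0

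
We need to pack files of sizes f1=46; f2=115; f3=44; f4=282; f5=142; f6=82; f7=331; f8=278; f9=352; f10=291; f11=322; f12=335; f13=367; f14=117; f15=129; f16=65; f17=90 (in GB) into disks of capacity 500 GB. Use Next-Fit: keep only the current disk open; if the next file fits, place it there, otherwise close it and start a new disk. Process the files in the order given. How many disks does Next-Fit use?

f1 (46 GB) → disk 1 (remaining 454 GB)
f2 (115 GB) → disk 1 (remaining 339 GB)
f3 (44 GB) → disk 1 (remaining 295 GB)
f4 (282 GB) → disk 1 (remaining 13 GB)
f5 (142 GB) → disk 2 (remaining 358 GB)
f6 (82 GB) → disk 2 (remaining 276 GB)
f7 (331 GB) → disk 3 (remaining 169 GB)
f8 (278 GB) → disk 4 (remaining 222 GB)
f9 (352 GB) → disk 5 (remaining 148 GB)
f10 (291 GB) → disk 6 (remaining 209 GB)
f11 (322 GB) → disk 7 (remaining 178 GB)
f12 (335 GB) → disk 8 (remaining 165 GB)
f13 (367 GB) → disk 9 (remaining 133 GB)
f14 (117 GB) → disk 9 (remaining 16 GB)
f15 (129 GB) → disk 10 (remaining 371 GB)
f16 (65 GB) → disk 10 (remaining 306 GB)
f17 (90 GB) → disk 10 (remaining 216 GB)

10 disks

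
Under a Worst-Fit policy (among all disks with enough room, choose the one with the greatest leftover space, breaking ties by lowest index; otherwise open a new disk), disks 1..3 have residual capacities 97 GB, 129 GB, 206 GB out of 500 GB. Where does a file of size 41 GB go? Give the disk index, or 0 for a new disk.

3

Disks with room: disk 1 (97 GB), disk 2 (129 GB), disk 3 (206 GB).
Most room is disk 3 with 206 GB free.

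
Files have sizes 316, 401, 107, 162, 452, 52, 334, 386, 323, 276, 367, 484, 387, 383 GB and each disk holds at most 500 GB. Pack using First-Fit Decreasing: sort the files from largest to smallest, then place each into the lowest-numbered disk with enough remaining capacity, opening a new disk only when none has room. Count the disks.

Sorted descending: 484, 452, 401, 387, 386, 383, 367, 334, 323, 316, 276, 162, 107, 52.
disk 1: place 484 GB, 16 GB left
disk 2: place 452 GB, 48 GB left
disk 3: place 401 GB, 99 GB left
disk 4: place 387 GB, 113 GB left
disk 5: place 386 GB, 114 GB left
disk 6: place 383 GB, 117 GB left
disk 7: place 367 GB, 133 GB left
disk 8: place 334 GB, 166 GB left
disk 9: place 323 GB, 177 GB left
disk 10: place 316 GB, 184 GB left
disk 11: place 276 GB, 224 GB left
disk 8: place 162 GB, 4 GB left
disk 4: place 107 GB, 6 GB left
disk 3: place 52 GB, 47 GB left

11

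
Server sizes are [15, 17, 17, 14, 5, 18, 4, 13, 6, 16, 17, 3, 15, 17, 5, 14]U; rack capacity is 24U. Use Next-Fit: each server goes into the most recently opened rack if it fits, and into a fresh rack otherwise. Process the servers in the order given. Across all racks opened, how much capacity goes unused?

68

rack 1: place 15U, 9U left
rack 2: place 17U, 7U left
rack 3: place 17U, 7U left
rack 4: place 14U, 10U left
rack 4: place 5U, 5U left
rack 5: place 18U, 6U left
rack 5: place 4U, 2U left
rack 6: place 13U, 11U left
rack 6: place 6U, 5U left
rack 7: place 16U, 8U left
rack 8: place 17U, 7U left
rack 8: place 3U, 4U left
rack 9: place 15U, 9U left
rack 10: place 17U, 7U left
rack 10: place 5U, 2U left
rack 11: place 14U, 10U left
11 racks × 24U = 264U; used 196U; unused 68U.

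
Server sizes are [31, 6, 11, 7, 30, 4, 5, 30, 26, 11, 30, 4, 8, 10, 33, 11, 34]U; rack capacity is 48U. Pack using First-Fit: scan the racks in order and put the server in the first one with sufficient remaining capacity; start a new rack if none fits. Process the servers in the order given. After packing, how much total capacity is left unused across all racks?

rack 1: place 31U, 17U left
rack 1: place 6U, 11U left
rack 1: place 11U, 0U left
rack 2: place 7U, 41U left
rack 2: place 30U, 11U left
rack 2: place 4U, 7U left
rack 2: place 5U, 2U left
rack 3: place 30U, 18U left
rack 4: place 26U, 22U left
rack 3: place 11U, 7U left
rack 5: place 30U, 18U left
rack 3: place 4U, 3U left
rack 4: place 8U, 14U left
rack 4: place 10U, 4U left
rack 6: place 33U, 15U left
rack 5: place 11U, 7U left
rack 7: place 34U, 14U left
7 racks × 48U = 336U; used 291U; unused 45U.

45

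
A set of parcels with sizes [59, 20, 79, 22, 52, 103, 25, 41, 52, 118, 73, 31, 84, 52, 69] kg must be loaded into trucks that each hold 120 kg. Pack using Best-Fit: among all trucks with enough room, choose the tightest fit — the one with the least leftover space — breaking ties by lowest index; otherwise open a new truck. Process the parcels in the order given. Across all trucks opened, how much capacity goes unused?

59 kg → truck 1 (remaining 61 kg)
20 kg → truck 1 (remaining 41 kg)
79 kg → truck 2 (remaining 41 kg)
22 kg → truck 1 (remaining 19 kg)
52 kg → truck 3 (remaining 68 kg)
103 kg → truck 4 (remaining 17 kg)
25 kg → truck 2 (remaining 16 kg)
41 kg → truck 3 (remaining 27 kg)
52 kg → truck 5 (remaining 68 kg)
118 kg → truck 6 (remaining 2 kg)
73 kg → truck 7 (remaining 47 kg)
31 kg → truck 7 (remaining 16 kg)
84 kg → truck 8 (remaining 36 kg)
52 kg → truck 5 (remaining 16 kg)
69 kg → truck 9 (remaining 51 kg)
9 trucks × 120 kg = 1080 kg; used 880 kg; unused 200 kg.

200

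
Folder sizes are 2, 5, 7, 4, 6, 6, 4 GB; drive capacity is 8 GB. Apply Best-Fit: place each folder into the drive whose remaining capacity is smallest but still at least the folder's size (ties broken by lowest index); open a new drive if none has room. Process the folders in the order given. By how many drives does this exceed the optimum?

Best-Fit: [2,5] [7] [4,4] [6] [6] → 5 drives.
Total size 34 GB; any packing needs at least ⌈34/8⌉ = 5 drives.
So 5 is already optimal.

0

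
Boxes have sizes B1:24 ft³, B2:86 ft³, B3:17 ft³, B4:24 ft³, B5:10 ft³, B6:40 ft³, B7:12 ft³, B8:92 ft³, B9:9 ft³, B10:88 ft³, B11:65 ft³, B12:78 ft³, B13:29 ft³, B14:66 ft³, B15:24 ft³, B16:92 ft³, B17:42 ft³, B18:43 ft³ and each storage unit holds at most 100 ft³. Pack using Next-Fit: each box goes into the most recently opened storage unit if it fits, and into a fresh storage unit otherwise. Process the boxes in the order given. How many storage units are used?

12

storage unit 1: place B1 (24 ft³), 76 ft³ left
storage unit 2: place B2 (86 ft³), 14 ft³ left
storage unit 3: place B3 (17 ft³), 83 ft³ left
storage unit 3: place B4 (24 ft³), 59 ft³ left
storage unit 3: place B5 (10 ft³), 49 ft³ left
storage unit 3: place B6 (40 ft³), 9 ft³ left
storage unit 4: place B7 (12 ft³), 88 ft³ left
storage unit 5: place B8 (92 ft³), 8 ft³ left
storage unit 6: place B9 (9 ft³), 91 ft³ left
storage unit 6: place B10 (88 ft³), 3 ft³ left
storage unit 7: place B11 (65 ft³), 35 ft³ left
storage unit 8: place B12 (78 ft³), 22 ft³ left
storage unit 9: place B13 (29 ft³), 71 ft³ left
storage unit 9: place B14 (66 ft³), 5 ft³ left
storage unit 10: place B15 (24 ft³), 76 ft³ left
storage unit 11: place B16 (92 ft³), 8 ft³ left
storage unit 12: place B17 (42 ft³), 58 ft³ left
storage unit 12: place B18 (43 ft³), 15 ft³ left
Final storage units: [24] [86] [17,24,10,40] [12] [92] [9,88] [65] [78] [29,66] [24] [92] [42,43].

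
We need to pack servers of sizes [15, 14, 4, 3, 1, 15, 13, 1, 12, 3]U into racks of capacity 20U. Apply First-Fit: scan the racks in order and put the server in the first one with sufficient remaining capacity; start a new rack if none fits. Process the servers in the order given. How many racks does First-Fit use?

Put 15U in rack 1; 5U remain.
Put 14U in rack 2; 6U remain.
Put 4U in rack 1; 1U remain.
Put 3U in rack 2; 3U remain.
Put 1U in rack 1; 0U remain.
Put 15U in rack 3; 5U remain.
Put 13U in rack 4; 7U remain.
Put 1U in rack 2; 2U remain.
Put 12U in rack 5; 8U remain.
Put 3U in rack 3; 2U remain.
Final racks: [15,4,1] [14,3,1] [15,3] [13] [12].

5 racks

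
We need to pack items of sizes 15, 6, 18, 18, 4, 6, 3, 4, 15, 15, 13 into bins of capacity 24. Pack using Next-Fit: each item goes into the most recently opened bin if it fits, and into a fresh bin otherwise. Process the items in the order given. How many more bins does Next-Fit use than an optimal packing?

Next-Fit: [15,6] [18] [18,4] [6,3,4] [15] [15] [13] → 7 bins.
6 items exceed 12 (half the capacity), and no two of those can share a bin, so at least 6 bins are needed.
An optimal packing achieves that bound: [18,6] [18,6] [15,4,4] [15,3] [15] [13] → 6 bins.
Excess: 7 − 6 = 1.

1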